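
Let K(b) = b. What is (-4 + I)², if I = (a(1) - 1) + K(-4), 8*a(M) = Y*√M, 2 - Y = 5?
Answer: 5625/64 ≈ 87.891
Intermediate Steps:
Y = -3 (Y = 2 - 1*5 = 2 - 5 = -3)
a(M) = -3*√M/8 (a(M) = (-3*√M)/8 = -3*√M/8)
I = -43/8 (I = (-3*√1/8 - 1) - 4 = (-3/8*1 - 1) - 4 = (-3/8 - 1) - 4 = -11/8 - 4 = -43/8 ≈ -5.3750)
(-4 + I)² = (-4 - 43/8)² = (-75/8)² = 5625/64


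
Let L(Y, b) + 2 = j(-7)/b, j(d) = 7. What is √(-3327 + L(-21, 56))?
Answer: 3*I*√5918/4 ≈ 57.696*I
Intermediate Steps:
L(Y, b) = -2 + 7/b
√(-3327 + L(-21, 56)) = √(-3327 + (-2 + 7/56)) = √(-3327 + (-2 + 7*(1/56))) = √(-3327 + (-2 + ⅛)) = √(-3327 - 15/8) = √(-26631/8) = 3*I*√5918/4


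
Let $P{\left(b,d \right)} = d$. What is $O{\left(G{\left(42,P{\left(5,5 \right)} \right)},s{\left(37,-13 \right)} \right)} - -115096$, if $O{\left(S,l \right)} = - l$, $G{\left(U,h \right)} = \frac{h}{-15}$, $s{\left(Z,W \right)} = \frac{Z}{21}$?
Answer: $\frac{2416979}{21} \approx 1.1509 \cdot 10^{5}$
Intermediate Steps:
$s{\left(Z,W \right)} = \frac{Z}{21}$ ($s{\left(Z,W \right)} = Z \frac{1}{21} = \frac{Z}{21}$)
$G{\left(U,h \right)} = - \frac{h}{15}$
$O{\left(G{\left(42,P{\left(5,5 \right)} \right)},s{\left(37,-13 \right)} \right)} - -115096 = - \frac{37}{21} - -115096 = \left(-1\right) \frac{37}{21} + 115096 = - \frac{37}{21} + 115096 = \frac{2416979}{21}$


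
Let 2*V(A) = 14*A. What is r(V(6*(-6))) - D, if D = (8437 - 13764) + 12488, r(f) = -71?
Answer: -7232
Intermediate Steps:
V(A) = 7*A (V(A) = (14*A)/2 = 7*A)
D = 7161 (D = -5327 + 12488 = 7161)
r(V(6*(-6))) - D = -71 - 1*7161 = -71 - 7161 = -7232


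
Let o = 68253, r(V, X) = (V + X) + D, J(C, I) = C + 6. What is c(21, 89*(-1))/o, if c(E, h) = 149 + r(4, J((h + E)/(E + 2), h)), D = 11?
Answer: 3842/1569819 ≈ 0.0024474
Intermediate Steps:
J(C, I) = 6 + C
r(V, X) = 11 + V + X (r(V, X) = (V + X) + 11 = 11 + V + X)
c(E, h) = 170 + (E + h)/(2 + E) (c(E, h) = 149 + (11 + 4 + (6 + (h + E)/(E + 2))) = 149 + (11 + 4 + (6 + (E + h)/(2 + E))) = 149 + (21 + (E + h)/(2 + E)) = 170 + (E + h)/(2 + E))
c(21, 89*(-1))/o = ((340 + 89*(-1) + 171*21)/(2 + 21))/68253 = ((340 - 89 + 3591)/23)*(1/68253) = ((1/23)*3842)*(1/68253) = (3842/23)*(1/68253) = 3842/1569819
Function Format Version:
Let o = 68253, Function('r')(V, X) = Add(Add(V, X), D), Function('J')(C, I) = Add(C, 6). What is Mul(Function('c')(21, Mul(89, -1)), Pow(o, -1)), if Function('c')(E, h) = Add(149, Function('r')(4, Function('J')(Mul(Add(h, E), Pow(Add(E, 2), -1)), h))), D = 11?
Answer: Rational(3842, 1569819) ≈ 0.0024474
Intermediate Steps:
Function('J')(C, I) = Add(6, C)
Function('r')(V, X) = Add(11, V, X) (Function('r')(V, X) = Add(Add(V, X), 11) = Add(11, V, X))
Function('c')(E, h) = Add(170, Mul(Pow(Add(2, E), -1), Add(E, h))) (Function('c')(E, h) = Add(149, Add(11, 4, Add(6, Mul(Add(h, E), Pow(Add(E, 2), -1))))) = Add(149, Add(11, 4, Add(6, Mul(Add(E, h), Pow(Add(2, E), -1))))) = Add(149, Add(11, 4, Add(6, Mul(Pow(Add(2, E), -1), Add(E, h))))) = Add(149, Add(21, Mul(Pow(Add(2, E), -1), Add(E, h)))) = Add(170, Mul(Pow(Add(2, E), -1), Add(E, h))))
Mul(Function('c')(21, Mul(89, -1)), Pow(o, -1)) = Mul(Mul(Pow(Add(2, 21), -1), Add(340, Mul(89, -1), Mul(171, 21))), Pow(68253, -1)) = Mul(Mul(Pow(23, -1), Add(340, -89, 3591)), Rational(1, 68253)) = Mul(Mul(Rational(1, 23), 3842), Rational(1, 68253)) = Mul(Rational(3842, 23), Rational(1, 68253)) = Rational(3842, 1569819)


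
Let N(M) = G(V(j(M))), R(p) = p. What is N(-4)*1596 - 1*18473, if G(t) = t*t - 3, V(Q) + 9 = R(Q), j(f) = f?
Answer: 246463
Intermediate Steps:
V(Q) = -9 + Q
G(t) = -3 + t**2 (G(t) = t**2 - 3 = -3 + t**2)
N(M) = -3 + (-9 + M)**2
N(-4)*1596 - 1*18473 = (-3 + (-9 - 4)**2)*1596 - 1*18473 = (-3 + (-13)**2)*1596 - 18473 = (-3 + 169)*1596 - 18473 = 166*1596 - 18473 = 264936 - 18473 = 246463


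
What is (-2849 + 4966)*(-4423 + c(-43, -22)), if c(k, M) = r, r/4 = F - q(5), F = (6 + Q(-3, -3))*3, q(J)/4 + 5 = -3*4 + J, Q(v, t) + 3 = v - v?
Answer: -8880815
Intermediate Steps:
Q(v, t) = -3 (Q(v, t) = -3 + (v - v) = -3 + 0 = -3)
q(J) = -68 + 4*J (q(J) = -20 + 4*(-3*4 + J) = -20 + 4*(-12 + J) = -20 + (-48 + 4*J) = -68 + 4*J)
F = 9 (F = (6 - 3)*3 = 3*3 = 9)
r = 228 (r = 4*(9 - (-68 + 4*5)) = 4*(9 - (-68 + 20)) = 4*(9 - 1*(-48)) = 4*(9 + 48) = 4*57 = 228)
c(k, M) = 228
(-2849 + 4966)*(-4423 + c(-43, -22)) = (-2849 + 4966)*(-4423 + 228) = 2117*(-4195) = -8880815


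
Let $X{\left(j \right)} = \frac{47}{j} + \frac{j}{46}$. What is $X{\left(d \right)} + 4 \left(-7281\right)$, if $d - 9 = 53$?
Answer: $- \frac{41527821}{1426} \approx -29122.0$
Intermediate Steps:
$d = 62$ ($d = 9 + 53 = 62$)
$X{\left(j \right)} = \frac{47}{j} + \frac{j}{46}$ ($X{\left(j \right)} = \frac{47}{j} + j \frac{1}{46} = \frac{47}{j} + \frac{j}{46}$)
$X{\left(d \right)} + 4 \left(-7281\right) = \left(\frac{47}{62} + \frac{1}{46} \cdot 62\right) + 4 \left(-7281\right) = \left(47 \cdot \frac{1}{62} + \frac{31}{23}\right) - 29124 = \left(\frac{47}{62} + \frac{31}{23}\right) - 29124 = \frac{3003}{1426} - 29124 = - \frac{41527821}{1426}$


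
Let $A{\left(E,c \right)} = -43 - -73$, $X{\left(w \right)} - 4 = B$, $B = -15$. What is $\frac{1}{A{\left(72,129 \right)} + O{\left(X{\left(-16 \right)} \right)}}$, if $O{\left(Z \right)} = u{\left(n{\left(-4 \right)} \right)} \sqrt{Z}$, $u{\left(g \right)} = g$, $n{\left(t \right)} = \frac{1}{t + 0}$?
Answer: $\frac{480}{14411} + \frac{4 i \sqrt{11}}{14411} \approx 0.033308 + 0.00092058 i$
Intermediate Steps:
$n{\left(t \right)} = \frac{1}{t}$
$X{\left(w \right)} = -11$ ($X{\left(w \right)} = 4 - 15 = -11$)
$A{\left(E,c \right)} = 30$ ($A{\left(E,c \right)} = -43 + 73 = 30$)
$O{\left(Z \right)} = - \frac{\sqrt{Z}}{4}$ ($O{\left(Z \right)} = \frac{\sqrt{Z}}{-4} = - \frac{\sqrt{Z}}{4}$)
$\frac{1}{A{\left(72,129 \right)} + O{\left(X{\left(-16 \right)} \right)}} = \frac{1}{30 - \frac{\sqrt{-11}}{4}} = \frac{1}{30 - \frac{i \sqrt{11}}{4}}$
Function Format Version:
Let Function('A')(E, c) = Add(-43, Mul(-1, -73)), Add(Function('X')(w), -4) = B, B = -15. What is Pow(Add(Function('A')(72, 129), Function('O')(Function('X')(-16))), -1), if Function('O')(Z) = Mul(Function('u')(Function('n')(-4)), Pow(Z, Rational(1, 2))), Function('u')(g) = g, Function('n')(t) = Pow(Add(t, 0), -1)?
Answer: Add(Rational(480, 14411), Mul(Rational(4, 14411), I, Pow(11, Rational(1, 2)))) ≈ Add(0.033308, Mul(0.00092058, I))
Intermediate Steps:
Function('n')(t) = Pow(t, -1)
Function('X')(w) = -11 (Function('X')(w) = Add(4, -15) = -11)
Function('A')(E, c) = 30 (Function('A')(E, c) = Add(-43, 73) = 30)
Function('O')(Z) = Mul(Rational(-1, 4), Pow(Z, Rational(1, 2))) (Function('O')(Z) = Mul(Pow(-4, -1), Pow(Z, Rational(1, 2))) = Mul(Rational(-1, 4), Pow(Z, Rational(1, 2))))
Pow(Add(Function('A')(72, 129), Function('O')(Function('X')(-16))), -1) = Pow(Add(30, Mul(Rational(-1, 4), Pow(-11, Rational(1, 2)))), -1) = Pow(Add(30, Mul(Rational(-1, 4), Mul(I, Pow(11, Rational(1, 2))))), -1) = Pow(Add(30, Mul(Rational(-1, 4), I, Pow(11, Rational(1, 2)))), -1)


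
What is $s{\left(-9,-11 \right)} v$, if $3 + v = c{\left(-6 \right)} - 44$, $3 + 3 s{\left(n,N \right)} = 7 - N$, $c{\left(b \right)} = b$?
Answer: $-265$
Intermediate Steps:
$s{\left(n,N \right)} = \frac{4}{3} - \frac{N}{3}$ ($s{\left(n,N \right)} = -1 + \frac{7 - N}{3} = -1 - \left(- \frac{7}{3} + \frac{N}{3}\right) = \frac{4}{3} - \frac{N}{3}$)
$v = -53$ ($v = -3 - 50 = -53$)
$s{\left(-9,-11 \right)} v = \left(\frac{4}{3} - - \frac{11}{3}\right) \left(-53\right) = \left(\frac{4}{3} + \frac{11}{3}\right) \left(-53\right) = 5 \left(-53\right) = -265$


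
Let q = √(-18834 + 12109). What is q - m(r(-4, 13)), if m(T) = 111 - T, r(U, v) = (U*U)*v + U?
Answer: 93 + 5*I*√269 ≈ 93.0 + 82.006*I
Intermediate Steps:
r(U, v) = U + v*U² (r(U, v) = U²*v + U = v*U² + U = U + v*U²)
q = 5*I*√269 (q = √(-6725) = 5*I*√269 ≈ 82.006*I)
q - m(r(-4, 13)) = 5*I*√269 - (111 - (-4)*(1 - 4*13)) = 5*I*√269 - (111 - (-4)*(1 - 52)) = 5*I*√269 - (111 - (-4)*(-51)) = 5*I*√269 - (111 - 1*204) = 5*I*√269 - (111 - 204) = 5*I*√269 - 1*(-93) = 5*I*√269 + 93 = 93 + 5*I*√269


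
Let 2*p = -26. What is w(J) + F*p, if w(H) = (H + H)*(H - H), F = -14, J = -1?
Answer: 182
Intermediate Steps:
p = -13 (p = (1/2)*(-26) = -13)
w(H) = 0 (w(H) = (2*H)*0 = 0)
w(J) + F*p = 0 - 14*(-13) = 0 + 182 = 182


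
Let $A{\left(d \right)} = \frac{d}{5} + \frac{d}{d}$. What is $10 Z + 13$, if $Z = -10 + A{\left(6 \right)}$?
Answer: $-65$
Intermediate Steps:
$A{\left(d \right)} = 1 + \frac{d}{5}$ ($A{\left(d \right)} = d \frac{1}{5} + 1 = \frac{d}{5} + 1 = 1 + \frac{d}{5}$)
$Z = - \frac{39}{5}$ ($Z = -10 + \left(1 + \frac{1}{5} \cdot 6\right) = -10 + \left(1 + \frac{6}{5}\right) = -10 + \frac{11}{5} = - \frac{39}{5} \approx -7.8$)
$10 Z + 13 = 10 \left(- \frac{39}{5}\right) + 13 = -78 + 13 = -65$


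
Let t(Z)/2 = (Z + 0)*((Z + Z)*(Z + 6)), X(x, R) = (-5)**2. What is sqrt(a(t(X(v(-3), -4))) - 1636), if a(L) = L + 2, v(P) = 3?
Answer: sqrt(75866) ≈ 275.44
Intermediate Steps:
X(x, R) = 25
t(Z) = 4*Z**2*(6 + Z) (t(Z) = 2*((Z + 0)*((Z + Z)*(Z + 6))) = 2*(Z*((2*Z)*(6 + Z))) = 2*(Z*(2*Z*(6 + Z))) = 2*(2*Z**2*(6 + Z)) = 4*Z**2*(6 + Z))
a(L) = 2 + L
sqrt(a(t(X(v(-3), -4))) - 1636) = sqrt((2 + 4*25**2*(6 + 25)) - 1636) = sqrt((2 + 4*625*31) - 1636) = sqrt((2 + 77500) - 1636) = sqrt(77502 - 1636) = sqrt(75866)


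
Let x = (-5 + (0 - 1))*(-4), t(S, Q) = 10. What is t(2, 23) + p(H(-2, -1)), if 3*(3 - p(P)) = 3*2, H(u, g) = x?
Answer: 11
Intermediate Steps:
x = 24 (x = (-5 - 1)*(-4) = -6*(-4) = 24)
H(u, g) = 24
p(P) = 1 (p(P) = 3 - 2 = 1)
t(2, 23) + p(H(-2, -1)) = 10 + 1 = 11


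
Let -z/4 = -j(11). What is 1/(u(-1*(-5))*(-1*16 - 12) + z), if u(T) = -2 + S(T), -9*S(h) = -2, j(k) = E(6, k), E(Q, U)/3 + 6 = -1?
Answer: -9/308 ≈ -0.029221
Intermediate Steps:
E(Q, U) = -21 (E(Q, U) = -18 + 3*(-1) = -18 - 3 = -21)
j(k) = -21
S(h) = 2/9 (S(h) = -⅑*(-2) = 2/9)
u(T) = -16/9 (u(T) = -2 + 2/9 = -16/9)
z = -84 (z = -(-4)*(-21) = -4*21 = -84)
1/(u(-1*(-5))*(-1*16 - 12) + z) = 1/(-16*(-1*16 - 12)/9 - 84) = 1/(-16*(-16 - 12)/9 - 84) = 1/(-16/9*(-28) - 84) = 1/(448/9 - 84) = 1/(-308/9) = -9/308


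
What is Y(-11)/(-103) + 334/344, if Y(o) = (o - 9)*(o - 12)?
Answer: -61919/17716 ≈ -3.4951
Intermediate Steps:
Y(o) = (-12 + o)*(-9 + o) (Y(o) = (-9 + o)*(-12 + o) = (-12 + o)*(-9 + o))
Y(-11)/(-103) + 334/344 = (108 + (-11)² - 21*(-11))/(-103) + 334/344 = (108 + 121 + 231)*(-1/103) + 334*(1/344) = 460*(-1/103) + 167/172 = -460/103 + 167/172 = -61919/17716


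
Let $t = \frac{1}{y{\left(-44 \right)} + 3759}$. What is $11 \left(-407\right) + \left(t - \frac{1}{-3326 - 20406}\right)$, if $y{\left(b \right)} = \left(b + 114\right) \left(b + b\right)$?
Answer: $- \frac{255101863095}{56980532} \approx -4477.0$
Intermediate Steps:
$y{\left(b \right)} = 2 b \left(114 + b\right)$ ($y{\left(b \right)} = \left(114 + b\right) 2 b = 2 b \left(114 + b\right)$)
$t = - \frac{1}{2401}$ ($t = \frac{1}{2 \left(-44\right) \left(114 - 44\right) + 3759} = \frac{1}{2 \left(-44\right) 70 + 3759} = \frac{1}{-6160 + 3759} = \frac{1}{-2401} = - \frac{1}{2401} \approx -0.00041649$)
$11 \left(-407\right) + \left(t - \frac{1}{-3326 - 20406}\right) = 11 \left(-407\right) - \left(\frac{1}{2401} + \frac{1}{-3326 - 20406}\right) = -4477 - \frac{21331}{56980532} = - \frac{255101863095}{56980532}$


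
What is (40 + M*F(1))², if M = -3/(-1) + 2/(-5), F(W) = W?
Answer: 45369/25 ≈ 1814.8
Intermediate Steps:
M = 13/5 (M = -3*(-1) + 2*(-⅕) = 3 - ⅖ = 13/5 ≈ 2.6000)
(40 + M*F(1))² = (40 + (13/5)*1)² = (40 + 13/5)² = (213/5)² = 45369/25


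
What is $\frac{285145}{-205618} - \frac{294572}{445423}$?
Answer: $- \frac{26797063833}{13083855202} \approx -2.0481$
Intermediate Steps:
$\frac{285145}{-205618} - \frac{294572}{445423} = 285145 \left(- \frac{1}{205618}\right) - \frac{294572}{445423} = - \frac{40735}{29374} - \frac{294572}{445423} = - \frac{26797063833}{13083855202}$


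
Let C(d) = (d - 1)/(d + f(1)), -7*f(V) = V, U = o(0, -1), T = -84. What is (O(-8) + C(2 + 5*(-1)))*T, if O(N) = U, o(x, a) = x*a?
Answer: -1176/11 ≈ -106.91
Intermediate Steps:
o(x, a) = a*x
U = 0 (U = -1*0 = 0)
O(N) = 0
f(V) = -V/7
C(d) = (-1 + d)/(-⅐ + d) (C(d) = (d - 1)/(d - ⅐*1) = (-1 + d)/(d - ⅐) = (-1 + d)/(-⅐ + d))
(O(-8) + C(2 + 5*(-1)))*T = (0 + 7*(-1 + (2 + 5*(-1)))/(-1 + 7*(2 + 5*(-1))))*(-84) = (0 + 7*(-1 + (2 - 5))/(-1 + 7*(2 - 5)))*(-84) = (0 + 7*(-1 - 3)/(-1 + 7*(-3)))*(-84) = (0 + 7*(-4)/(-1 - 21))*(-84) = (0 + 7*(-4)/(-22))*(-84) = (0 + 7*(-1/22)*(-4))*(-84) = (0 + 14/11)*(-84) = (14/11)*(-84) = -1176/11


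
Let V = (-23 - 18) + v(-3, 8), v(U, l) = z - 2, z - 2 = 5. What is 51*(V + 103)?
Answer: 3417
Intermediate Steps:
z = 7 (z = 2 + 5 = 7)
v(U, l) = 5 (v(U, l) = 7 - 2 = 5)
V = -36 (V = (-23 - 18) + 5 = -41 + 5 = -36)
51*(V + 103) = 51*(-36 + 103) = 51*67 = 3417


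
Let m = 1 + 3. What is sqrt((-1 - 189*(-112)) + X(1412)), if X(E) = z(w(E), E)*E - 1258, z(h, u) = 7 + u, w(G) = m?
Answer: sqrt(2023537) ≈ 1422.5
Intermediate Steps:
m = 4
w(G) = 4
X(E) = -1258 + E*(7 + E) (X(E) = (7 + E)*E - 1258 = E*(7 + E) - 1258 = -1258 + E*(7 + E))
sqrt((-1 - 189*(-112)) + X(1412)) = sqrt((-1 - 189*(-112)) + (-1258 + 1412*(7 + 1412))) = sqrt((-1 + 21168) + (-1258 + 1412*1419)) = sqrt(21167 + (-1258 + 2003628)) = sqrt(21167 + 2002370) = sqrt(2023537)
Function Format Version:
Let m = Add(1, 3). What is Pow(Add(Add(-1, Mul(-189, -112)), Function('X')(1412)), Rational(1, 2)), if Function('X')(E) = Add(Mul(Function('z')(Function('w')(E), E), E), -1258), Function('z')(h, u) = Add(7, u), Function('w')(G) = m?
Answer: Pow(2023537, Rational(1, 2)) ≈ 1422.5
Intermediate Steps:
m = 4
Function('w')(G) = 4
Function('X')(E) = Add(-1258, Mul(E, Add(7, E))) (Function('X')(E) = Add(Mul(Add(7, E), E), -1258) = Add(Mul(E, Add(7, E)), -1258) = Add(-1258, Mul(E, Add(7, E))))
Pow(Add(Add(-1, Mul(-189, -112)), Function('X')(1412)), Rational(1, 2)) = Pow(Add(Add(-1, Mul(-189, -112)), Add(-1258, Mul(1412, Add(7, 1412)))), Rational(1, 2)) = Pow(Add(Add(-1, 21168), Add(-1258, Mul(1412, 1419))), Rational(1, 2)) = Pow(Add(21167, Add(-1258, 2003628)), Rational(1, 2)) = Pow(Add(21167, 2002370), Rational(1, 2)) = Pow(2023537, Rational(1, 2))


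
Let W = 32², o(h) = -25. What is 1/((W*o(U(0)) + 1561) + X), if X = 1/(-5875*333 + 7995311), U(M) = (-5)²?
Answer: -6038936/145169982503 ≈ -4.1599e-5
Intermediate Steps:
U(M) = 25
W = 1024
X = 1/6038936 (X = 1/(-1956375 + 7995311) = 1/6038936 ≈ 1.6559e-7)
1/((W*o(U(0)) + 1561) + X) = 1/((1024*(-25) + 1561) + 1/6038936) = 1/((-25600 + 1561) + 1/6038936) = 1/(-24039 + 1/6038936) = 1/(-145169982503/6038936) = -6038936/145169982503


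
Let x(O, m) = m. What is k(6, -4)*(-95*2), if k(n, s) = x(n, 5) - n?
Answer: 190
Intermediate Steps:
k(n, s) = 5 - n
k(6, -4)*(-95*2) = (5 - 1*6)*(-95*2) = (5 - 6)*(-190) = -1*(-190) = 190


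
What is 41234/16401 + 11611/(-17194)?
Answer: 518545385/281998794 ≈ 1.8388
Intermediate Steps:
41234/16401 + 11611/(-17194) = 41234*(1/16401) + 11611*(-1/17194) = 41234/16401 - 11611/17194 = 518545385/281998794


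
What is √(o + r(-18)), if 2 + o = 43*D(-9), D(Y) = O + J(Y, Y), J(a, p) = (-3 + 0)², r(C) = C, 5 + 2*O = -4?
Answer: √694/2 ≈ 13.172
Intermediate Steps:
O = -9/2 (O = -5/2 + (½)*(-4) = -5/2 - 2 = -9/2 ≈ -4.5000)
J(a, p) = 9 (J(a, p) = (-3)² = 9)
D(Y) = 9/2 (D(Y) = -9/2 + 9 = 9/2)
o = 383/2 (o = -2 + 43*(9/2) = -2 + 387/2 = 383/2 ≈ 191.50)
√(o + r(-18)) = √(383/2 - 18) = √(347/2) = √694/2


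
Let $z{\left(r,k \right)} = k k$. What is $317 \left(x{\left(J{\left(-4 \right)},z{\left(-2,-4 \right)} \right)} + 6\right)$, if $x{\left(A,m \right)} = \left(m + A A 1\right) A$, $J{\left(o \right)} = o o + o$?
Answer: $610542$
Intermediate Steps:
$z{\left(r,k \right)} = k^{2}$
$J{\left(o \right)} = o + o^{2}$ ($J{\left(o \right)} = o^{2} + o = o + o^{2}$)
$x{\left(A,m \right)} = A \left(m + A^{2}\right)$ ($x{\left(A,m \right)} = \left(m + A^{2} \cdot 1\right) A = \left(m + A^{2}\right) A = A \left(m + A^{2}\right)$)
$317 \left(x{\left(J{\left(-4 \right)},z{\left(-2,-4 \right)} \right)} + 6\right) = 317 \left(- 4 \left(1 - 4\right) \left(\left(-4\right)^{2} + \left(- 4 \left(1 - 4\right)\right)^{2}\right) + 6\right) = 317 \left(\left(-4\right) \left(-3\right) \left(16 + \left(\left(-4\right) \left(-3\right)\right)^{2}\right) + 6\right) = 317 \left(12 \left(16 + 12^{2}\right) + 6\right) = 317 \left(12 \left(16 + 144\right) + 6\right) = 317 \left(12 \cdot 160 + 6\right) = 317 \left(1920 + 6\right) = 317 \cdot 1926 = 610542$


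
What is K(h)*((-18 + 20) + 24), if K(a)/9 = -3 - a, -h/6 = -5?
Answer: -7722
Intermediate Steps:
h = 30 (h = -6*(-5) = 30)
K(a) = -27 - 9*a (K(a) = 9*(-3 - a) = -27 - 9*a)
K(h)*((-18 + 20) + 24) = (-27 - 9*30)*((-18 + 20) + 24) = (-27 - 270)*(2 + 24) = -297*26 = -7722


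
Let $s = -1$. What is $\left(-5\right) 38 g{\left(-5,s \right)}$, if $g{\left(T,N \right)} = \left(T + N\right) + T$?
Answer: $2090$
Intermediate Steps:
$g{\left(T,N \right)} = N + 2 T$ ($g{\left(T,N \right)} = \left(N + T\right) + T = N + 2 T$)
$\left(-5\right) 38 g{\left(-5,s \right)} = \left(-5\right) 38 \left(-1 + 2 \left(-5\right)\right) = - 190 \left(-1 - 10\right) = \left(-190\right) \left(-11\right) = 2090$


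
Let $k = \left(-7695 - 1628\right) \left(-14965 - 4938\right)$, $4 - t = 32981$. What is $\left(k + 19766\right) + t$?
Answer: $185542458$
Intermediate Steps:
$t = -32977$ ($t = 4 - 32981 = -32977$)
$k = 185555669$ ($k = \left(-9323\right) \left(-19903\right) = 185555669$)
$\left(k + 19766\right) + t = \left(185555669 + 19766\right) - 32977 = 185575435 - 32977 = 185542458$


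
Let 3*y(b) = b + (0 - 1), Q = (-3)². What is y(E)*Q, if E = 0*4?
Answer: -3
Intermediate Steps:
Q = 9
E = 0
y(b) = -⅓ + b/3 (y(b) = (b + (0 - 1))/3 = (b - 1)/3 = (-1 + b)/3 = -⅓ + b/3)
y(E)*Q = (-⅓ + (⅓)*0)*9 = (-⅓ + 0)*9 = -⅓*9 = -3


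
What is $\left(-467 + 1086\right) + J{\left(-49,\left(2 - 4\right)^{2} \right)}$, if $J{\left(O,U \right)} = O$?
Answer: $570$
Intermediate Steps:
$\left(-467 + 1086\right) + J{\left(-49,\left(2 - 4\right)^{2} \right)} = \left(-467 + 1086\right) - 49 = 619 - 49 = 570$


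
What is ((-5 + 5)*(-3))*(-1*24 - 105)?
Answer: 0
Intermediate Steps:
((-5 + 5)*(-3))*(-1*24 - 105) = (0*(-3))*(-24 - 105) = 0*(-129) = 0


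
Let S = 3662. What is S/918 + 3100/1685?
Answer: 901627/154683 ≈ 5.8289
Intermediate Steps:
S/918 + 3100/1685 = 3662/918 + 3100/1685 = 3662*(1/918) + 3100*(1/1685) = 1831/459 + 620/337 = 901627/154683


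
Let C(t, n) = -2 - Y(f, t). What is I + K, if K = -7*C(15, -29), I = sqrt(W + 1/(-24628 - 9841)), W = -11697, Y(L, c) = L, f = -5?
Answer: -21 + I*sqrt(13897345642286)/34469 ≈ -21.0 + 108.15*I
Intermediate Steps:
C(t, n) = 3 (C(t, n) = -2 - 1*(-5) = -2 + 5 = 3)
I = I*sqrt(13897345642286)/34469 (I = sqrt(-11697 + 1/(-24628 - 9841)) = sqrt(-11697 + 1/(-34469)) = sqrt(-11697 - 1/34469) = sqrt(-403183894/34469) = I*sqrt(13897345642286)/34469 ≈ 108.15*I)
K = -21 (K = -7*3 = -21)
I + K = I*sqrt(13897345642286)/34469 - 21 = -21 + I*sqrt(13897345642286)/34469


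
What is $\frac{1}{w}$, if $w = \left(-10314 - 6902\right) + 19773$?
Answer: $\frac{1}{2557} \approx 0.00039108$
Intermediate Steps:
$w = 2557$ ($w = -17216 + 19773 = 2557$)
$\frac{1}{w} = \frac{1}{2557}$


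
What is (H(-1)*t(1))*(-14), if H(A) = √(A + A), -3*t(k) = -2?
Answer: -28*I*√2/3 ≈ -13.199*I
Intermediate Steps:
t(k) = ⅔ (t(k) = -⅓*(-2) = ⅔)
H(A) = √2*√A (H(A) = √(2*A) = √2*√A)
(H(-1)*t(1))*(-14) = ((√2*√(-1))*(⅔))*(-14) = ((√2*I)*(⅔))*(-14) = ((I*√2)*(⅔))*(-14) = (2*I*√2/3)*(-14) = -28*I*√2/3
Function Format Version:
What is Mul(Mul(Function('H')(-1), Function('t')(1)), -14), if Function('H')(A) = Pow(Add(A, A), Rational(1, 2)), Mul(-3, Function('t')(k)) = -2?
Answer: Mul(Rational(-28, 3), I, Pow(2, Rational(1, 2))) ≈ Mul(-13.199, I)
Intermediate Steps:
Function('t')(k) = Rational(2, 3) (Function('t')(k) = Mul(Rational(-1, 3), -2) = Rational(2, 3))
Function('H')(A) = Mul(Pow(2, Rational(1, 2)), Pow(A, Rational(1, 2))) (Function('H')(A) = Pow(Mul(2, A), Rational(1, 2)) = Mul(Pow(2, Rational(1, 2)), Pow(A, Rational(1, 2))))
Mul(Mul(Function('H')(-1), Function('t')(1)), -14) = Mul(Mul(Mul(Pow(2, Rational(1, 2)), Pow(-1, Rational(1, 2))), Rational(2, 3)), -14) = Mul(Mul(Mul(Pow(2, Rational(1, 2)), I), Rational(2, 3)), -14) = Mul(Mul(Mul(I, Pow(2, Rational(1, 2))), Rational(2, 3)), -14) = Mul(Mul(Rational(2, 3), I, Pow(2, Rational(1, 2))), -14) = Mul(Rational(-28, 3), I, Pow(2, Rational(1, 2)))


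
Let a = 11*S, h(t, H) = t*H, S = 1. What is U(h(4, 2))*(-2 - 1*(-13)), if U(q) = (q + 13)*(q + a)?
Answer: 4389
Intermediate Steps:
h(t, H) = H*t
a = 11 (a = 11*1 = 11)
U(q) = (11 + q)*(13 + q) (U(q) = (q + 13)*(q + 11) = (13 + q)*(11 + q) = (11 + q)*(13 + q))
U(h(4, 2))*(-2 - 1*(-13)) = (143 + (2*4)² + 24*(2*4))*(-2 - 1*(-13)) = (143 + 8² + 24*8)*(-2 + 13) = (143 + 64 + 192)*11 = 399*11 = 4389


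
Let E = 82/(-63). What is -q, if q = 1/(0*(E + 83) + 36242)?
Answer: -1/36242 ≈ -2.7592e-5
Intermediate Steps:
E = -82/63 (E = 82*(-1/63) = -82/63 ≈ -1.3016)
q = 1/36242 (q = 1/(0*(-82/63 + 83) + 36242) = 1/(0*(5147/63) + 36242) = 1/(0 + 36242) = 1/36242 ≈ 2.7592e-5)
-q = -1*1/36242 = -1/36242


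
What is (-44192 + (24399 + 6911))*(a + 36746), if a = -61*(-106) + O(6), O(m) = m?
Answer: -556734276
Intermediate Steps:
a = 6472 (a = -61*(-106) + 6 = 6466 + 6 = 6472)
(-44192 + (24399 + 6911))*(a + 36746) = (-44192 + (24399 + 6911))*(6472 + 36746) = (-44192 + 31310)*43218 = -12882*43218 = -556734276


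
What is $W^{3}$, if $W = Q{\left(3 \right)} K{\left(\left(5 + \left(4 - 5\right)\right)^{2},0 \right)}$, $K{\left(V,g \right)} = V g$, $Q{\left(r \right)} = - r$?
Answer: $0$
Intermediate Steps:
$W = 0$ ($W = \left(-1\right) 3 \left(5 + \left(4 - 5\right)\right)^{2} \cdot 0 = - 3 \left(5 + \left(4 - 5\right)\right)^{2} \cdot 0 = - 3 \left(5 - 1\right)^{2} \cdot 0 = - 3 \cdot 4^{2} \cdot 0 = - 3 \cdot 16 \cdot 0 = \left(-3\right) 0 = 0$)
$W^{3} = 0^{3} = 0$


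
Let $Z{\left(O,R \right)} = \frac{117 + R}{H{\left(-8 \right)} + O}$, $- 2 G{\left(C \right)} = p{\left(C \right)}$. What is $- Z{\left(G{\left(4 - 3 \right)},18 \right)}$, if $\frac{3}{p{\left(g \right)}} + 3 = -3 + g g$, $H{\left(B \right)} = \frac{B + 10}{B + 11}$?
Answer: $- \frac{4050}{29} \approx -139.66$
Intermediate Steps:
$H{\left(B \right)} = \frac{10 + B}{11 + B}$
$p{\left(g \right)} = \frac{3}{-6 + g^{2}}$ ($p{\left(g \right)} = \frac{3}{-3 + \left(-3 + g g\right)} = \frac{3}{-3 + \left(-3 + g^{2}\right)} = \frac{3}{-6 + g^{2}}$)
$G{\left(C \right)} = - \frac{3}{2 \left(-6 + C^{2}\right)}$ ($G{\left(C \right)} = - \frac{3 \frac{1}{-6 + C^{2}}}{2} = - \frac{3}{2 \left(-6 + C^{2}\right)}$)
$Z{\left(O,R \right)} = \frac{117 + R}{\frac{2}{3} + O}$ ($Z{\left(O,R \right)} = \frac{117 + R}{\frac{10 - 8}{11 - 8} + O} = \frac{117 + R}{\frac{1}{3} \cdot 2 + O} = \frac{117 + R}{\frac{2}{3} + O}$)
$- Z{\left(G{\left(4 - 3 \right)},18 \right)} = - \frac{3 \left(117 + 18\right)}{2 + 3 \left(- \frac{3}{-12 + 2 \left(4 - 3\right)^{2}}\right)} = - \frac{3 \cdot 135}{2 + 3 \left(- \frac{3}{-12 + 2 \cdot 1^{2}}\right)} = - \frac{3 \cdot 135}{2 + 3 \left(- \frac{3}{-12 + 2 \cdot 1}\right)} = - \frac{3 \cdot 135}{2 + 3 \left(- \frac{3}{-12 + 2}\right)} = - \frac{3 \cdot 135}{2 + 3 \left(- \frac{3}{-10}\right)} = - \frac{3 \cdot 135}{2 + 3 \left(\left(-3\right) \left(- \frac{1}{10}\right)\right)} = - \frac{3 \cdot 135}{2 + 3 \cdot \frac{3}{10}} = - \frac{3 \cdot 135}{2 + \frac{9}{10}} = - \frac{3 \cdot 135}{\frac{29}{10}} = - \frac{3 \cdot 10 \cdot 135}{29} = \left(-1\right) \frac{4050}{29} = - \frac{4050}{29}$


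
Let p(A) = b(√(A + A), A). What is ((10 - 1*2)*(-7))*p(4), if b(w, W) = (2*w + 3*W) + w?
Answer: -672 - 336*√2 ≈ -1147.2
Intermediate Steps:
b(w, W) = 3*W + 3*w
p(A) = 3*A + 3*√2*√A (p(A) = 3*A + 3*√(A + A) = 3*A + 3*√(2*A) = 3*A + 3*(√2*√A) = 3*A + 3*√2*√A)
((10 - 1*2)*(-7))*p(4) = ((10 - 1*2)*(-7))*(3*4 + 3*√2*√4) = ((10 - 2)*(-7))*(12 + 3*√2*2) = (8*(-7))*(12 + 6*√2) = -56*(12 + 6*√2) = -672 - 336*√2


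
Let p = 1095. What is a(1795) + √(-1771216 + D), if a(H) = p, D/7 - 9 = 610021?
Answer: 1095 + 3*√277666 ≈ 2675.8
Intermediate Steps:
D = 4270210 (D = 63 + 7*610021 = 63 + 4270147 = 4270210)
a(H) = 1095
a(1795) + √(-1771216 + D) = 1095 + √(-1771216 + 4270210) = 1095 + √2498994 = 1095 + 3*√277666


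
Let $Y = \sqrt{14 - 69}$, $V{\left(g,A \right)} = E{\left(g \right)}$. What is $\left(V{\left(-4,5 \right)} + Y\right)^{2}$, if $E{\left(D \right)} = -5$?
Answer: $\left(5 - i \sqrt{55}\right)^{2} \approx -30.0 - 74.162 i$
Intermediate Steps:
$V{\left(g,A \right)} = -5$
$Y = i \sqrt{55}$ ($Y = \sqrt{-55} = i \sqrt{55} \approx 7.4162 i$)
$\left(V{\left(-4,5 \right)} + Y\right)^{2} = \left(-5 + i \sqrt{55}\right)^{2}$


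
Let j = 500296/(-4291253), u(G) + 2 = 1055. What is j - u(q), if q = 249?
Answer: -4519189705/4291253 ≈ -1053.1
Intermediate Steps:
u(G) = 1053 (u(G) = -2 + 1055 = 1053)
j = -500296/4291253 (j = 500296*(-1/4291253) = -500296/4291253 ≈ -0.11659)
j - u(q) = -500296/4291253 - 1*1053 = -500296/4291253 - 1053 = -4519189705/4291253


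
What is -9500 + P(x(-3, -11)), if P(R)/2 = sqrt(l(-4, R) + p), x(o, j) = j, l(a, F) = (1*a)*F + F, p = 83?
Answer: -9500 + 4*sqrt(29) ≈ -9478.5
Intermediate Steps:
l(a, F) = F + F*a (l(a, F) = a*F + F = F*a + F = F + F*a)
P(R) = 2*sqrt(83 - 3*R) (P(R) = 2*sqrt(R*(1 - 4) + 83) = 2*sqrt(R*(-3) + 83) = 2*sqrt(-3*R + 83) = 2*sqrt(83 - 3*R))
-9500 + P(x(-3, -11)) = -9500 + 2*sqrt(83 - 3*(-11)) = -9500 + 2*sqrt(83 + 33) = -9500 + 2*sqrt(116) = -9500 + 2*(2*sqrt(29)) = -9500 + 4*sqrt(29)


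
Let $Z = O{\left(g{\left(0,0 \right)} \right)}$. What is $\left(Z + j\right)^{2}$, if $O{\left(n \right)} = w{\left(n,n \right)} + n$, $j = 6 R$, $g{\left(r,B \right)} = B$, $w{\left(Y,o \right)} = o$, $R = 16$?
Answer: $9216$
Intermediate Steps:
$j = 96$ ($j = 6 \cdot 16 = 96$)
$O{\left(n \right)} = 2 n$ ($O{\left(n \right)} = n + n = 2 n$)
$Z = 0$ ($Z = 2 \cdot 0 = 0$)
$\left(Z + j\right)^{2} = \left(0 + 96\right)^{2} = 96^{2} = 9216$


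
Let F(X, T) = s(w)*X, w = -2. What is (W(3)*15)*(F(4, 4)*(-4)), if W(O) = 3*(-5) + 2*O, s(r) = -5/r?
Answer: 5400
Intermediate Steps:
F(X, T) = 5*X/2 (F(X, T) = (-5/(-2))*X = (-5*(-1/2))*X = 5*X/2)
W(O) = -15 + 2*O
(W(3)*15)*(F(4, 4)*(-4)) = ((-15 + 2*3)*15)*(((5/2)*4)*(-4)) = ((-15 + 6)*15)*(10*(-4)) = -9*15*(-40) = -135*(-40) = 5400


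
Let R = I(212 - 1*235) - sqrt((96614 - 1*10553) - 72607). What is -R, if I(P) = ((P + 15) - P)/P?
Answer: 15/23 + 31*sqrt(14) ≈ 116.64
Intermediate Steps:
I(P) = 15/P (I(P) = ((15 + P) - P)/P = 15/P)
R = -15/23 - 31*sqrt(14) (R = 15/(212 - 1*235) - sqrt((96614 - 1*10553) - 72607) = 15/(212 - 235) - sqrt((96614 - 10553) - 72607) = 15/(-23) - sqrt(86061 - 72607) = 15*(-1/23) - sqrt(13454) = -15/23 - 31*sqrt(14) ≈ -116.64)
-R = -(-15/23 - 31*sqrt(14)) = 15/23 + 31*sqrt(14)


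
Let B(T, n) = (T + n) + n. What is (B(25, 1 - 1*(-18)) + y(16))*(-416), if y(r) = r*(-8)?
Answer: 27040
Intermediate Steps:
B(T, n) = T + 2*n
y(r) = -8*r
(B(25, 1 - 1*(-18)) + y(16))*(-416) = ((25 + 2*(1 - 1*(-18))) - 8*16)*(-416) = ((25 + 2*(1 + 18)) - 128)*(-416) = ((25 + 2*19) - 128)*(-416) = ((25 + 38) - 128)*(-416) = (63 - 128)*(-416) = -65*(-416) = 27040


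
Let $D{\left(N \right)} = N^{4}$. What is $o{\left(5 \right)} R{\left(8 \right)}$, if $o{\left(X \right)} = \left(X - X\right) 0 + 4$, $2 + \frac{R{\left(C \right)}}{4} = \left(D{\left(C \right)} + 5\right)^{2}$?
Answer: $269091184$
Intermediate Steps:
$R{\left(C \right)} = -8 + 4 \left(5 + C^{4}\right)^{2}$ ($R{\left(C \right)} = -8 + 4 \left(C^{4} + 5\right)^{2} = -8 + 4 \left(5 + C^{4}\right)^{2}$)
$o{\left(X \right)} = 4$ ($o{\left(X \right)} = 0 \cdot 0 + 4 = 0 + 4 = 4$)
$o{\left(5 \right)} R{\left(8 \right)} = 4 \left(-8 + 4 \left(5 + 8^{4}\right)^{2}\right) = 4 \left(-8 + 4 \left(5 + 4096\right)^{2}\right) = 4 \left(-8 + 4 \cdot 4101^{2}\right) = 4 \left(-8 + 4 \cdot 16818201\right) = 4 \left(-8 + 67272804\right) = 4 \cdot 67272796 = 269091184$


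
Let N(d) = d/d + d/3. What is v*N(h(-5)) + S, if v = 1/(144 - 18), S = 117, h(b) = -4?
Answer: 44225/378 ≈ 117.00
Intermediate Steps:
N(d) = 1 + d/3 (N(d) = 1 + d*(⅓) = 1 + d/3)
v = 1/126 ≈ 0.0079365
v*N(h(-5)) + S = (1 + (⅓)*(-4))/126 + 117 = (1 - 4/3)/126 + 117 = (1/126)*(-⅓) + 117 = -1/378 + 117 = 44225/378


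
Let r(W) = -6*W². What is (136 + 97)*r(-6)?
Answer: -50328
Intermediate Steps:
(136 + 97)*r(-6) = (136 + 97)*(-6*(-6)²) = 233*(-6*36) = 233*(-216) = -50328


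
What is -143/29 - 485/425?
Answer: -14968/2465 ≈ -6.0722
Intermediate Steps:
-143/29 - 485/425 = -143*1/29 - 485*1/425 = -143/29 - 97/85 = -14968/2465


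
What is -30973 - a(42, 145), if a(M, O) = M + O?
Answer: -31160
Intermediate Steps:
-30973 - a(42, 145) = -30973 - (42 + 145) = -30973 - 1*187 = -30973 - 187 = -31160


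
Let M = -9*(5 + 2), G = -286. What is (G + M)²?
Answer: 121801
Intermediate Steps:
M = -63 (M = -9*7 = -63)
(G + M)² = (-286 - 63)² = (-349)² = 121801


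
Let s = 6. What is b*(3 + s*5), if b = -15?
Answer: -495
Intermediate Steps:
b*(3 + s*5) = -15*(3 + 6*5) = -15*(3 + 30) = -15*33 = -495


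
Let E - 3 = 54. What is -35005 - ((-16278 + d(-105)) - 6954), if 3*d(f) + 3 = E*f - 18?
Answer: -9771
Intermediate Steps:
E = 57 (E = 3 + 54 = 57)
d(f) = -7 + 19*f (d(f) = -1 + (57*f - 18)/3 = -1 + (-18 + 57*f)/3 = -1 + (-6 + 19*f) = -7 + 19*f)
-35005 - ((-16278 + d(-105)) - 6954) = -35005 - ((-16278 + (-7 + 19*(-105))) - 6954) = -35005 - ((-16278 + (-7 - 1995)) - 6954) = -35005 - ((-16278 - 2002) - 6954) = -35005 - (-18280 - 6954) = -35005 - 1*(-25234) = -35005 + 25234 = -9771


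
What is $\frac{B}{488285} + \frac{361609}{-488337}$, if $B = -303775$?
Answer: $- \frac{64982564548}{47689526409} \approx -1.3626$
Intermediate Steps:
$\frac{B}{488285} + \frac{361609}{-488337} = - \frac{303775}{488285} + \frac{361609}{-488337} = \left(-303775\right) \frac{1}{488285} + 361609 \left(- \frac{1}{488337}\right) = - \frac{60755}{97657} - \frac{361609}{488337} = - \frac{64982564548}{47689526409}$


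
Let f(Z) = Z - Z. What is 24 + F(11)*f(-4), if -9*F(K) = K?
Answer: 24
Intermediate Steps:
f(Z) = 0
F(K) = -K/9
24 + F(11)*f(-4) = 24 - ⅑*11*0 = 24 - 11/9*0 = 24 + 0 = 24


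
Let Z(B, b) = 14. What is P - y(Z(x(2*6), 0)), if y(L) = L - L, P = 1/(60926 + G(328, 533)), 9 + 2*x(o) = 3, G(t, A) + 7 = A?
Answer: 1/61452 ≈ 1.6273e-5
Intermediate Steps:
G(t, A) = -7 + A
x(o) = -3 (x(o) = -9/2 + (½)*3 = -9/2 + 3/2 = -3)
P = 1/61452 (P = 1/(60926 + (-7 + 533)) = 1/(60926 + 526) = 1/61452 ≈ 1.6273e-5)
y(L) = 0
P - y(Z(x(2*6), 0)) = 1/61452 - 1*0 = 1/61452 + 0 = 1/61452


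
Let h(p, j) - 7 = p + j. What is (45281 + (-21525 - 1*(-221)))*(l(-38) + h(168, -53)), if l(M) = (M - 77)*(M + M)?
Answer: 212484174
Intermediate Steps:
l(M) = 2*M*(-77 + M) (l(M) = (-77 + M)*(2*M) = 2*M*(-77 + M))
h(p, j) = 7 + j + p (h(p, j) = 7 + (p + j) = 7 + (j + p) = 7 + j + p)
(45281 + (-21525 - 1*(-221)))*(l(-38) + h(168, -53)) = (45281 + (-21525 - 1*(-221)))*(2*(-38)*(-77 - 38) + (7 - 53 + 168)) = (45281 + (-21525 + 221))*(2*(-38)*(-115) + 122) = (45281 - 21304)*(8740 + 122) = 23977*8862 = 212484174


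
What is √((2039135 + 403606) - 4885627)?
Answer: I*√2442886 ≈ 1563.0*I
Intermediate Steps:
√((2039135 + 403606) - 4885627) = √(2442741 - 4885627) = √(-2442886) = I*√2442886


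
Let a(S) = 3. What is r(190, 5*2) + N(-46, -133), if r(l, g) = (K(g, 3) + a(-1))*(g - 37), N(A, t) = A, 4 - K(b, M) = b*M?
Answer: 575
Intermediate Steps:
K(b, M) = 4 - M*b (K(b, M) = 4 - b*M = 4 - M*b)
r(l, g) = (-37 + g)*(7 - 3*g) (r(l, g) = ((4 - 1*3*g) + 3)*(g - 37) = ((4 - 3*g) + 3)*(-37 + g) = (7 - 3*g)*(-37 + g) = (-37 + g)*(7 - 3*g))
r(190, 5*2) + N(-46, -133) = (-259 - 3*(5*2)² + 118*(5*2)) - 46 = (-259 - 3*10² + 118*10) - 46 = (-259 - 3*100 + 1180) - 46 = (-259 - 300 + 1180) - 46 = 621 - 46 = 575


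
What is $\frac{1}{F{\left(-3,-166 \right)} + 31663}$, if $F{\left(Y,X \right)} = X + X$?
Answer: $\frac{1}{31331} \approx 3.1917 \cdot 10^{-5}$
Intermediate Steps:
$F{\left(Y,X \right)} = 2 X$
$\frac{1}{F{\left(-3,-166 \right)} + 31663} = \frac{1}{2 \left(-166\right) + 31663} = \frac{1}{-332 + 31663} = \frac{1}{31331}$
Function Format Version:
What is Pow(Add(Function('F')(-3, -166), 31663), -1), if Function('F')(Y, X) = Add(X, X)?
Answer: Rational(1, 31331) ≈ 3.1917e-5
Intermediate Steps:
Function('F')(Y, X) = Mul(2, X)
Pow(Add(Function('F')(-3, -166), 31663), -1) = Pow(Add(Mul(2, -166), 31663), -1) = Pow(Add(-332, 31663), -1) = Pow(31331, -1) = Rational(1, 31331)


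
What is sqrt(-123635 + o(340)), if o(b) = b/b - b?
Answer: I*sqrt(123974) ≈ 352.1*I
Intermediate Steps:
o(b) = 1 - b
sqrt(-123635 + o(340)) = sqrt(-123635 + (1 - 1*340)) = sqrt(-123635 + (1 - 340)) = sqrt(-123635 - 339) = sqrt(-123974) = I*sqrt(123974)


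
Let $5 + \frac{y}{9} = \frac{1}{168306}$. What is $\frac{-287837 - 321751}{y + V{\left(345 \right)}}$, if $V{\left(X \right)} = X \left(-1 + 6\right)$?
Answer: $- \frac{11399701992}{31417121} \approx -362.85$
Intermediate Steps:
$y = - \frac{2524587}{56102}$ ($y = -45 + \frac{9}{168306} = -45 + 9 \cdot \frac{1}{168306} = -45 + \frac{3}{56102} = - \frac{2524587}{56102} \approx -45.0$)
$V{\left(X \right)} = 5 X$ ($V{\left(X \right)} = X 5 = 5 X$)
$\frac{-287837 - 321751}{y + V{\left(345 \right)}} = \frac{-287837 - 321751}{- \frac{2524587}{56102} + 5 \cdot 345} = - \frac{609588}{- \frac{2524587}{56102} + 1725} = - \frac{609588}{\frac{94251363}{56102}} = \left(-609588\right) \frac{56102}{94251363} = - \frac{11399701992}{31417121}$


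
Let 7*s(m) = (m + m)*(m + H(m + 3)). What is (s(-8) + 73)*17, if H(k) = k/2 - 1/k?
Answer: 57443/35 ≈ 1641.2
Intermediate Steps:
H(k) = k/2 - 1/k (H(k) = k*(½) - 1/k = k/2 - 1/k)
s(m) = 2*m*(3/2 - 1/(3 + m) + 3*m/2)/7 (s(m) = ((m + m)*(m + ((m + 3)/2 - 1/(m + 3))))/7 = ((2*m)*(m + ((3 + m)/2 - 1/(3 + m))))/7 = ((2*m)*(m + ((3/2 + m/2) - 1/(3 + m))))/7 = ((2*m)*(m + (3/2 + m/2 - 1/(3 + m))))/7 = ((2*m)*(3/2 - 1/(3 + m) + 3*m/2))/7 = (2*m*(3/2 - 1/(3 + m) + 3*m/2))/7 = 2*m*(3/2 - 1/(3 + m) + 3*m/2)/7)
(s(-8) + 73)*17 = ((⅐)*(-8)*(7 + 3*(-8)² + 12*(-8))/(3 - 8) + 73)*17 = ((⅐)*(-8)*(7 + 3*64 - 96)/(-5) + 73)*17 = ((⅐)*(-8)*(-⅕)*(7 + 192 - 96) + 73)*17 = ((⅐)*(-8)*(-⅕)*103 + 73)*17 = (824/35 + 73)*17 = (3379/35)*17 = 57443/35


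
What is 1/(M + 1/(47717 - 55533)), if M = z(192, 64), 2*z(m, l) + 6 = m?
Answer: 7816/726887 ≈ 0.010753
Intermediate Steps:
z(m, l) = -3 + m/2
M = 93 (M = -3 + (½)*192 = -3 + 96 = 93)
1/(M + 1/(47717 - 55533)) = 1/(93 + 1/(47717 - 55533)) = 1/(93 + 1/(-7816)) = 1/(93 - 1/7816) = 1/(726887/7816) = 7816/726887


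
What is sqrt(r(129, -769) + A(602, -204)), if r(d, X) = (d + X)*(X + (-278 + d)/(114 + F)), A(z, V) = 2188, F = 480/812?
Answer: 2*sqrt(16747013486067)/11631 ≈ 703.69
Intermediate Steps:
F = 120/203 (F = 480*(1/812) = 120/203 ≈ 0.59113)
r(d, X) = (X + d)*(-28217/11631 + X + 203*d/23262) (r(d, X) = (d + X)*(X + (-278 + d)/(114 + 120/203)) = (X + d)*(X + (-278 + d)/(23262/203)) = (X + d)*(X + (-278 + d)*(203/23262)) = (X + d)*(X + (-28217/11631 + 203*d/23262)) = (X + d)*(-28217/11631 + X + 203*d/23262))
sqrt(r(129, -769) + A(602, -204)) = sqrt(((-769)**2 - 28217/11631*(-769) - 28217/11631*129 + (203/23262)*129**2 + (23465/23262)*(-769)*129) + 2188) = sqrt((591361 + 21698873/11631 - 1213331/3877 + (203/23262)*16641 - 775917155/7754) + 2188) = sqrt((591361 + 21698873/11631 - 1213331/3877 + 1126041/7754 - 775917155/7754) + 2188) = sqrt(5733992000/11631 + 2188) = sqrt(5759440628/11631) = 2*sqrt(16747013486067)/11631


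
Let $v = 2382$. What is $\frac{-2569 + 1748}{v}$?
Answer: $- \frac{821}{2382} \approx -0.34467$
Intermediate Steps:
$\frac{-2569 + 1748}{v} = \frac{-2569 + 1748}{2382} = \left(-821\right) \frac{1}{2382} = - \frac{821}{2382}$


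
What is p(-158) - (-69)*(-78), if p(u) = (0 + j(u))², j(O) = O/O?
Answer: -5381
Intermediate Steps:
j(O) = 1
p(u) = 1 (p(u) = (0 + 1)² = 1² = 1)
p(-158) - (-69)*(-78) = 1 - (-69)*(-78) = 1 - 1*5382 = 1 - 5382 = -5381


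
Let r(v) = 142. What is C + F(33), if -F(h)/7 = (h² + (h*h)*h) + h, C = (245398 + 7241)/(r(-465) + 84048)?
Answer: -21839727831/84190 ≈ -2.5941e+5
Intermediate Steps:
C = 252639/84190 (C = (245398 + 7241)/(142 + 84048) = 252639/84190 ≈ 3.0008)
F(h) = -7*h - 7*h² - 7*h³ (F(h) = -7*((h² + (h*h)*h) + h) = -7*((h² + h²*h) + h) = -7*((h² + h³) + h) = -7*(h + h² + h³) = -7*h - 7*h² - 7*h³)
C + F(33) = 252639/84190 - 7*33*(1 + 33 + 33²) = 252639/84190 - 7*33*(1 + 33 + 1089) = 252639/84190 - 7*33*1123 = 252639/84190 - 259413 = -21839727831/84190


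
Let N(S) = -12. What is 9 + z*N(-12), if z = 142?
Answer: -1695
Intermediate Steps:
9 + z*N(-12) = 9 + 142*(-12) = 9 - 1704 = -1695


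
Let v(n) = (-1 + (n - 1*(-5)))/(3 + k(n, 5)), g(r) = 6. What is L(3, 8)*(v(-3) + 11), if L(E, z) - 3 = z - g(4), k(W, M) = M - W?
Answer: 610/11 ≈ 55.455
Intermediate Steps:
v(n) = (4 + n)/(8 - n) (v(n) = (-1 + (n - 1*(-5)))/(3 + (5 - n)) = (-1 + (n + 5))/(8 - n) = (-1 + (5 + n))/(8 - n) = (4 + n)/(8 - n))
L(E, z) = -3 + z (L(E, z) = 3 + (z - 1*6) = 3 + (z - 6) = 3 + (-6 + z) = -3 + z)
L(3, 8)*(v(-3) + 11) = (-3 + 8)*((-4 - 1*(-3))/(-8 - 3) + 11) = 5*((-4 + 3)/(-11) + 11) = 5*(-1/11*(-1) + 11) = 5*(1/11 + 11) = 5*(122/11) = 610/11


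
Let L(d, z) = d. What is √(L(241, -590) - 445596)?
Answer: I*√445355 ≈ 667.35*I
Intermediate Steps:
√(L(241, -590) - 445596) = √(241 - 445596) = √(-445355) = I*√445355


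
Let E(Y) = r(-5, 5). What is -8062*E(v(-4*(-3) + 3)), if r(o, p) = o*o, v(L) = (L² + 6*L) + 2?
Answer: -201550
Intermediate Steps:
v(L) = 2 + L² + 6*L
r(o, p) = o²
E(Y) = 25 (E(Y) = (-5)² = 25)
-8062*E(v(-4*(-3) + 3)) = -8062*25 = -201550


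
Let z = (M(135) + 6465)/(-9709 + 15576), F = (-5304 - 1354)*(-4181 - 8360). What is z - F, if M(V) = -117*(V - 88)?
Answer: -489882635960/5867 ≈ -8.3498e+7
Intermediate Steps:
M(V) = 10296 - 117*V (M(V) = -117*(-88 + V) = 10296 - 117*V)
F = 83497978 (F = -6658*(-12541) = 83497978)
z = 966/5867 (z = ((10296 - 117*135) + 6465)/(-9709 + 15576) = ((10296 - 15795) + 6465)/5867 = (-5499 + 6465)*(1/5867) = 966*(1/5867) = 966/5867 ≈ 0.16465)
z - F = 966/5867 - 1*83497978 = 966/5867 - 83497978 = -489882635960/5867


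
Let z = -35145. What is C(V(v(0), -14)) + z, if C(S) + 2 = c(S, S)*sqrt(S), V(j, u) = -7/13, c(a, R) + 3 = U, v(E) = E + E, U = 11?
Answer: -35147 + 8*I*sqrt(91)/13 ≈ -35147.0 + 5.8704*I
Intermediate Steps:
v(E) = 2*E
c(a, R) = 8 (c(a, R) = -3 + 11 = 8)
V(j, u) = -7/13 (V(j, u) = -7*1/13 = -7/13)
C(S) = -2 + 8*sqrt(S)
C(V(v(0), -14)) + z = (-2 + 8*sqrt(-7/13)) - 35145 = (-2 + 8*(I*sqrt(91)/13)) - 35145 = (-2 + 8*I*sqrt(91)/13) - 35145 = -35147 + 8*I*sqrt(91)/13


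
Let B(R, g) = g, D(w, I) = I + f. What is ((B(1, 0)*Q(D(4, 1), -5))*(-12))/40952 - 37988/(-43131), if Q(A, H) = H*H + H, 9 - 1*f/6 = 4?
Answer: 37988/43131 ≈ 0.88076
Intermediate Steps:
f = 30 (f = 54 - 6*4 = 54 - 24 = 30)
D(w, I) = 30 + I (D(w, I) = I + 30 = 30 + I)
Q(A, H) = H + H**2 (Q(A, H) = H**2 + H = H + H**2)
((B(1, 0)*Q(D(4, 1), -5))*(-12))/40952 - 37988/(-43131) = ((0*(-5*(1 - 5)))*(-12))/40952 - 37988/(-43131) = ((0*(-5*(-4)))*(-12))*(1/40952) - 37988*(-1/43131) = ((0*20)*(-12))*(1/40952) + 37988/43131 = (0*(-12))*(1/40952) + 37988/43131 = 0*(1/40952) + 37988/43131 = 0 + 37988/43131 = 37988/43131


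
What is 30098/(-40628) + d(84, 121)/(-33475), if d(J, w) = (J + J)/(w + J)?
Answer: -103275294127/139402285750 ≈ -0.74084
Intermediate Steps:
d(J, w) = 2*J/(J + w) (d(J, w) = (2*J)/(J + w) = 2*J/(J + w))
30098/(-40628) + d(84, 121)/(-33475) = 30098/(-40628) + (2*84/(84 + 121))/(-33475) = 30098*(-1/40628) + (2*84/205)*(-1/33475) = -15049/20314 + (2*84*(1/205))*(-1/33475) = -15049/20314 + (168/205)*(-1/33475) = -15049/20314 - 168/6862375 = -103275294127/139402285750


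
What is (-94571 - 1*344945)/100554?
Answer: -219758/50277 ≈ -4.3709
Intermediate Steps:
(-94571 - 1*344945)/100554 = (-94571 - 344945)*(1/100554) = -439516*1/100554 = -219758/50277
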